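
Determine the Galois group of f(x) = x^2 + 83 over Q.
Gal(K/Q) = Z/2Z (cyclic of order 2)

x^2 + 83 is irreducible over Q since -83 is not a rational square. The splitting field Q(sqrt(-83)) has degree 2 over Q, and its unique nontrivial automorphism is sqrt(-83) ↦ -sqrt(-83). Hence Gal(Q(sqrt(-83))/Q) = Z/2Z.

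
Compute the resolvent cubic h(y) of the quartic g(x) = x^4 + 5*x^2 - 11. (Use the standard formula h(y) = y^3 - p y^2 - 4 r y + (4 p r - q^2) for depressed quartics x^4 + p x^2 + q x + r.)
h(y) = y^3 - 5*y^2 + 44*y - 220

Identify coefficients: p = 5, q = 0, r = -11.
Plug into h(y) = y^3 - p y^2 - 4 r y + (4 p r - q^2):
  h(y) = y^3 - (5) y^2 - 4*(-11) y + (4*(5)*(-11) - (0)^2)
       = y^3 + (-5) y^2 + (44) y + (-220).
Simplifying: h(y) = y^3 - 5*y^2 + 44*y - 220.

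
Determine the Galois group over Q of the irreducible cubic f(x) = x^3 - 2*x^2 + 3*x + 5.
Gal(K/Q) = S_3 (symmetric group of order 6)

Compute the discriminant of x^3 + (-2)*x^2 + (3)*x + (5): Δ = -1127. Since Δ is not a rational square, the Galois group is not contained in A_3; it must be the full S_3 (irreducibility of the cubic rules out anything smaller).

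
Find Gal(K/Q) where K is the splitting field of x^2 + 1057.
Gal(K/Q) = Z/2Z (cyclic of order 2)

x^2 + 1057 is irreducible over Q since -1057 is not a rational square. The splitting field Q(sqrt(-1057)) has degree 2 over Q, and its unique nontrivial automorphism is sqrt(-1057) ↦ -sqrt(-1057). Hence Gal(Q(sqrt(-1057))/Q) = Z/2Z.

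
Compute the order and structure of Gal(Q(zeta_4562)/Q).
|Gal(Q(zeta_4562)/Q)| = phi(4562) = 2280; group ≅ (Z/4562Z)^* ≅ Z/2280Z

The n-th cyclotomic polynomial Φ_4562(x) is the minimal polynomial of zeta_4562 over Q and has degree phi(4562) = 2280. So Q(zeta_4562) is a degree-2280 Galois extension with Galois group (Z/4562Z)^*. By CRT, (Z/4562Z)^* ≅ (Z/2Z)^* × (Z/2281Z)^*. Each prime-power unit group is (Z/2Z)^* ≅ trivial group (order 1); (Z/2281Z)^* ≅ Z/2280Z. Hence Gal(Q(zeta_4562)/Q) ≅ Z/2280Z.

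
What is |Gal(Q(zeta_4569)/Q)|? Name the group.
|Gal(Q(zeta_4569)/Q)| = phi(4569) = 3044; group ≅ (Z/4569Z)^* ≅ Z/2Z × Z/1522Z

The n-th cyclotomic polynomial Φ_4569(x) is the minimal polynomial of zeta_4569 over Q and has degree phi(4569) = 3044. So Q(zeta_4569) is a degree-3044 Galois extension with Galois group (Z/4569Z)^*. By CRT, (Z/4569Z)^* ≅ (Z/3Z)^* × (Z/1523Z)^*. Each prime-power unit group is (Z/3Z)^* ≅ Z/2Z; (Z/1523Z)^* ≅ Z/1522Z. Hence Gal(Q(zeta_4569)/Q) ≅ Z/2Z × Z/1522Z.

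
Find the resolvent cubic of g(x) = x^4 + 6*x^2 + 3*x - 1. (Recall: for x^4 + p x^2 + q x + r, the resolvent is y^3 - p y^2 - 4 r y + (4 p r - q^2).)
h(y) = y^3 - 6*y^2 + 4*y - 33

Identify coefficients: p = 6, q = 3, r = -1.
Plug into h(y) = y^3 - p y^2 - 4 r y + (4 p r - q^2):
  h(y) = y^3 - (6) y^2 - 4*(-1) y + (4*(6)*(-1) - (3)^2)
       = y^3 + (-6) y^2 + (4) y + (-33).
Simplifying: h(y) = y^3 - 6*y^2 + 4*y - 33.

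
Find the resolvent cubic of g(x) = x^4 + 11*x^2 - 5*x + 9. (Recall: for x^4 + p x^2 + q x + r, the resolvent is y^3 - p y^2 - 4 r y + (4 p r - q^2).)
h(y) = y^3 - 11*y^2 - 36*y + 371

Identify coefficients: p = 11, q = -5, r = 9.
Plug into h(y) = y^3 - p y^2 - 4 r y + (4 p r - q^2):
  h(y) = y^3 - (11) y^2 - 4*(9) y + (4*(11)*(9) - (-5)^2)
       = y^3 + (-11) y^2 + (-36) y + (371).
Simplifying: h(y) = y^3 - 11*y^2 - 36*y + 371.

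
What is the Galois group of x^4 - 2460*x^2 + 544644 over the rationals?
Gal(K/Q) = Z/2Z (cyclic of order 2)

f factors as (x^2 - 2214)(x^2 - 246), so the splitting field is K = Q(sqrt(2214), sqrt(246)). The squarefree part of 2214 is 246 and the squarefree part of 246 is also 246, so sqrt(2214) and sqrt(246) are both rational multiples of sqrt(246). Hence Q(sqrt(2214)) = Q(sqrt(246)) = Q(sqrt(246)), and the splitting field collapses to a single degree-2 extension with Galois group Z/2Z.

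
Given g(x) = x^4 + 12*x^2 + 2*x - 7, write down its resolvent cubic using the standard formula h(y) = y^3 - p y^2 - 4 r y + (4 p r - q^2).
h(y) = y^3 - 12*y^2 + 28*y - 340

Identify coefficients: p = 12, q = 2, r = -7.
Plug into h(y) = y^3 - p y^2 - 4 r y + (4 p r - q^2):
  h(y) = y^3 - (12) y^2 - 4*(-7) y + (4*(12)*(-7) - (2)^2)
       = y^3 + (-12) y^2 + (28) y + (-340).
Simplifying: h(y) = y^3 - 12*y^2 + 28*y - 340.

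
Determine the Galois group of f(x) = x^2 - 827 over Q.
Gal(K/Q) = Z/2Z (cyclic of order 2)

x^2 - 827 is irreducible over Q since 827 is not a rational square. The splitting field Q(sqrt(827)) has degree 2 over Q, and its unique nontrivial automorphism is sqrt(827) ↦ -sqrt(827). Hence Gal(Q(sqrt(827))/Q) = Z/2Z.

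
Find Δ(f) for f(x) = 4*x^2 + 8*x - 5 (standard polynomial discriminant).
Δ = 144

For a quadratic a x^2 + b x + c the discriminant is Δ = b^2 - 4ac = (8)^2 - 4*(4)*(-5) = 64 - (-80) = 144.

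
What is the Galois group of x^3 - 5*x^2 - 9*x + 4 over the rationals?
Gal(K/Q) = S_3 (symmetric group of order 6)

Compute the discriminant of x^3 + (-5)*x^2 + (-9)*x + (4): Δ = 9749. Since Δ is not a rational square, the Galois group is not contained in A_3; it must be the full S_3 (irreducibility of the cubic rules out anything smaller).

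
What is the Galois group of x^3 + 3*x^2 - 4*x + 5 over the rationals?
Gal(K/Q) = S_3 (symmetric group of order 6)

Compute the discriminant of x^3 + (3)*x^2 + (-4)*x + (5): Δ = -1895. Since Δ is not a rational square, the Galois group is not contained in A_3; it must be the full S_3 (irreducibility of the cubic rules out anything smaller).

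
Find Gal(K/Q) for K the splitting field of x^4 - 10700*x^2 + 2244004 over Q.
Gal(K/Q) = Z/2Z (cyclic of order 2)

f factors as (x^2 - 214)(x^2 - 10486), so the splitting field is K = Q(sqrt(214), sqrt(10486)). The squarefree part of 214 is 214 and the squarefree part of 10486 is also 214, so sqrt(214) and sqrt(10486) are both rational multiples of sqrt(214). Hence Q(sqrt(214)) = Q(sqrt(10486)) = Q(sqrt(214)), and the splitting field collapses to a single degree-2 extension with Galois group Z/2Z.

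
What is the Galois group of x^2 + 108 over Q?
Gal(K/Q) = Z/2Z (cyclic of order 2)

x^2 + 108 is irreducible over Q since -108 is not a rational square. The splitting field Q(sqrt(-108)) has degree 2 over Q, and its unique nontrivial automorphism is sqrt(-108) ↦ -sqrt(-108). Hence Gal(Q(sqrt(-108))/Q) = Z/2Z.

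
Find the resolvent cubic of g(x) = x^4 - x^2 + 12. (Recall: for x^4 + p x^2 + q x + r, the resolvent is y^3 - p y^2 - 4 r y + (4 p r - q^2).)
h(y) = y^3 + y^2 - 48*y - 48

Identify coefficients: p = -1, q = 0, r = 12.
Plug into h(y) = y^3 - p y^2 - 4 r y + (4 p r - q^2):
  h(y) = y^3 - (-1) y^2 - 4*(12) y + (4*(-1)*(12) - (0)^2)
       = y^3 + (1) y^2 + (-48) y + (-48).
Simplifying: h(y) = y^3 + y^2 - 48*y - 48.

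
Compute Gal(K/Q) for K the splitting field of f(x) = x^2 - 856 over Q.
Gal(K/Q) = Z/2Z (cyclic of order 2)

x^2 - 856 is irreducible over Q since 856 is not a rational square. The splitting field Q(sqrt(856)) has degree 2 over Q, and its unique nontrivial automorphism is sqrt(856) ↦ -sqrt(856). Hence Gal(Q(sqrt(856))/Q) = Z/2Z.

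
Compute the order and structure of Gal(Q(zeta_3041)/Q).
|Gal(Q(zeta_3041)/Q)| = phi(3041) = 3040; group ≅ (Z/3041Z)^* ≅ Z/3040Z

The n-th cyclotomic polynomial Φ_3041(x) is the minimal polynomial of zeta_3041 over Q and has degree phi(3041) = 3040. So Q(zeta_3041) is a degree-3040 Galois extension with Galois group (Z/3041Z)^*. (Z/3041Z)^* is cyclic since 3041 is an odd prime power (or 4). Hence Gal(Q(zeta_3041)/Q) ≅ Z/3040Z.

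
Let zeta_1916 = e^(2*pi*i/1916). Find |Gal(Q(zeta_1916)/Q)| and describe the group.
|Gal(Q(zeta_1916)/Q)| = phi(1916) = 956; group ≅ (Z/1916Z)^* ≅ Z/2Z × Z/478Z

The n-th cyclotomic polynomial Φ_1916(x) is the minimal polynomial of zeta_1916 over Q and has degree phi(1916) = 956. So Q(zeta_1916) is a degree-956 Galois extension with Galois group (Z/1916Z)^*. By CRT, (Z/1916Z)^* ≅ (Z/4Z)^* × (Z/479Z)^*. Each prime-power unit group is (Z/4Z)^* ≅ Z/2Z; (Z/479Z)^* ≅ Z/478Z. Hence Gal(Q(zeta_1916)/Q) ≅ Z/2Z × Z/478Z.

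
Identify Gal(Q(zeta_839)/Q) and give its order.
|Gal(Q(zeta_839)/Q)| = phi(839) = 838; group ≅ (Z/839Z)^* ≅ Z/838Z

The n-th cyclotomic polynomial Φ_839(x) is the minimal polynomial of zeta_839 over Q and has degree phi(839) = 838. So Q(zeta_839) is a degree-838 Galois extension with Galois group (Z/839Z)^*. (Z/839Z)^* is cyclic since 839 is an odd prime power (or 4). Hence Gal(Q(zeta_839)/Q) ≅ Z/838Z.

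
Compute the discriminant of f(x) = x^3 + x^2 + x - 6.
Δ = -1059

For x^3 + a x^2 + b x + c the discriminant is Δ = 18 a b c - 4 a^3 c + a^2 b^2 - 4 b^3 - 27 c^2.
Plug a = 1, b = 1, c = -6:
  18*(1)*(1)*(-6) - 4*(1)^3*(-6) + (1)^2*(1)^2 - 4*(1)^3 - 27*(-6)^2
  = -108 + (24) + 1 + (-4) + (-972)
  = -1059.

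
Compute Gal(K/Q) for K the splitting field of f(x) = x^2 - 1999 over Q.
Gal(K/Q) = Z/2Z (cyclic of order 2)

x^2 - 1999 is irreducible over Q since 1999 is not a rational square. The splitting field Q(sqrt(1999)) has degree 2 over Q, and its unique nontrivial automorphism is sqrt(1999) ↦ -sqrt(1999). Hence Gal(Q(sqrt(1999))/Q) = Z/2Z.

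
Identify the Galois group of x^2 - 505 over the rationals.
Gal(K/Q) = Z/2Z (cyclic of order 2)

x^2 - 505 is irreducible over Q since 505 is not a rational square. The splitting field Q(sqrt(505)) has degree 2 over Q, and its unique nontrivial automorphism is sqrt(505) ↦ -sqrt(505). Hence Gal(Q(sqrt(505))/Q) = Z/2Z.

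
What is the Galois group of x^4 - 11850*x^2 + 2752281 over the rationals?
Gal(K/Q) = Z/2Z (cyclic of order 2)

f factors as (x^2 - 11613)(x^2 - 237), so the splitting field is K = Q(sqrt(11613), sqrt(237)). The squarefree part of 11613 is 237 and the squarefree part of 237 is also 237, so sqrt(11613) and sqrt(237) are both rational multiples of sqrt(237). Hence Q(sqrt(11613)) = Q(sqrt(237)) = Q(sqrt(237)), and the splitting field collapses to a single degree-2 extension with Galois group Z/2Z.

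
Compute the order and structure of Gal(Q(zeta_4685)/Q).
|Gal(Q(zeta_4685)/Q)| = phi(4685) = 3744; group ≅ (Z/4685Z)^* ≅ Z/4Z × Z/936Z

The n-th cyclotomic polynomial Φ_4685(x) is the minimal polynomial of zeta_4685 over Q and has degree phi(4685) = 3744. So Q(zeta_4685) is a degree-3744 Galois extension with Galois group (Z/4685Z)^*. By CRT, (Z/4685Z)^* ≅ (Z/5Z)^* × (Z/937Z)^*. Each prime-power unit group is (Z/5Z)^* ≅ Z/4Z; (Z/937Z)^* ≅ Z/936Z. Hence Gal(Q(zeta_4685)/Q) ≅ Z/4Z × Z/936Z.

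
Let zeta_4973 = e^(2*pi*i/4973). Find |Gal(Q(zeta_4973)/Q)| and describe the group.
|Gal(Q(zeta_4973)/Q)| = phi(4973) = 4972; group ≅ (Z/4973Z)^* ≅ Z/4972Z

The n-th cyclotomic polynomial Φ_4973(x) is the minimal polynomial of zeta_4973 over Q and has degree phi(4973) = 4972. So Q(zeta_4973) is a degree-4972 Galois extension with Galois group (Z/4973Z)^*. (Z/4973Z)^* is cyclic since 4973 is an odd prime power (or 4). Hence Gal(Q(zeta_4973)/Q) ≅ Z/4972Z.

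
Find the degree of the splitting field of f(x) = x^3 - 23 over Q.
[K:Q] = 6

x^3 - 23 has one real root r = 23^(1/3) and two complex roots r*zeta_3, r*zeta_3^2 where zeta_3 = e^(2*pi*i/3). The splitting field is Q(r, zeta_3). [Q(r):Q] = 3 and [Q(zeta_3):Q] = 2 with gcd = 1, so [Q(r, zeta_3):Q] = 3 * 2 = 6.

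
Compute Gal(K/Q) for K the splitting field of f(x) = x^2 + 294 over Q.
Gal(K/Q) = Z/2Z (cyclic of order 2)

x^2 + 294 is irreducible over Q since -294 is not a rational square. The splitting field Q(sqrt(-294)) has degree 2 over Q, and its unique nontrivial automorphism is sqrt(-294) ↦ -sqrt(-294). Hence Gal(Q(sqrt(-294))/Q) = Z/2Z.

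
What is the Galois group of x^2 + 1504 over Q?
Gal(K/Q) = Z/2Z (cyclic of order 2)

x^2 + 1504 is irreducible over Q since -1504 is not a rational square. The splitting field Q(sqrt(-1504)) has degree 2 over Q, and its unique nontrivial automorphism is sqrt(-1504) ↦ -sqrt(-1504). Hence Gal(Q(sqrt(-1504))/Q) = Z/2Z.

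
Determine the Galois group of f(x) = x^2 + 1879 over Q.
Gal(K/Q) = Z/2Z (cyclic of order 2)

x^2 + 1879 is irreducible over Q since -1879 is not a rational square. The splitting field Q(sqrt(-1879)) has degree 2 over Q, and its unique nontrivial automorphism is sqrt(-1879) ↦ -sqrt(-1879). Hence Gal(Q(sqrt(-1879))/Q) = Z/2Z.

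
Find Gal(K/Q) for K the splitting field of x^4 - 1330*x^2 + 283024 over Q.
Gal(K/Q) = Z/2Z (cyclic of order 2)

f factors as (x^2 - 266)(x^2 - 1064), so the splitting field is K = Q(sqrt(266), sqrt(1064)). The squarefree part of 266 is 266 and the squarefree part of 1064 is also 266, so sqrt(266) and sqrt(1064) are both rational multiples of sqrt(266). Hence Q(sqrt(266)) = Q(sqrt(1064)) = Q(sqrt(266)), and the splitting field collapses to a single degree-2 extension with Galois group Z/2Z.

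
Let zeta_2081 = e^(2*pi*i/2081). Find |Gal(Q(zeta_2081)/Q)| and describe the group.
|Gal(Q(zeta_2081)/Q)| = phi(2081) = 2080; group ≅ (Z/2081Z)^* ≅ Z/2080Z

The n-th cyclotomic polynomial Φ_2081(x) is the minimal polynomial of zeta_2081 over Q and has degree phi(2081) = 2080. So Q(zeta_2081) is a degree-2080 Galois extension with Galois group (Z/2081Z)^*. (Z/2081Z)^* is cyclic since 2081 is an odd prime power (or 4). Hence Gal(Q(zeta_2081)/Q) ≅ Z/2080Z.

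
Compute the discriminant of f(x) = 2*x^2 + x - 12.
Δ = 97

For a quadratic a x^2 + b x + c the discriminant is Δ = b^2 - 4ac = (1)^2 - 4*(2)*(-12) = 1 - (-96) = 97.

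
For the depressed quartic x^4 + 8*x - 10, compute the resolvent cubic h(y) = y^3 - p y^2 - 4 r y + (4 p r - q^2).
h(y) = y^3 + 40*y - 64

Identify coefficients: p = 0, q = 8, r = -10.
Plug into h(y) = y^3 - p y^2 - 4 r y + (4 p r - q^2):
  h(y) = y^3 - (0) y^2 - 4*(-10) y + (4*(0)*(-10) - (8)^2)
       = y^3 + (0) y^2 + (40) y + (-64).
Simplifying: h(y) = y^3 + 40*y - 64.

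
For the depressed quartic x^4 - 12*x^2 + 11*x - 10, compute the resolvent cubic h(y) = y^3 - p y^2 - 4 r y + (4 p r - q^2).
h(y) = y^3 + 12*y^2 + 40*y + 359

Identify coefficients: p = -12, q = 11, r = -10.
Plug into h(y) = y^3 - p y^2 - 4 r y + (4 p r - q^2):
  h(y) = y^3 - (-12) y^2 - 4*(-10) y + (4*(-12)*(-10) - (11)^2)
       = y^3 + (12) y^2 + (40) y + (359).
Simplifying: h(y) = y^3 + 12*y^2 + 40*y + 359.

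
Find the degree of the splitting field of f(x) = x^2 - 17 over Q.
[K:Q] = 2

The polynomial x^2 - 17 is irreducible over Q since 17 is not a perfect square. Its splitting field is Q(sqrt(17)), which has degree 2 over Q.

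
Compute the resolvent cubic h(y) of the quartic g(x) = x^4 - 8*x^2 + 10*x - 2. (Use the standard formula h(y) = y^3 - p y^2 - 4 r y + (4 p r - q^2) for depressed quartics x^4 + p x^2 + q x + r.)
h(y) = y^3 + 8*y^2 + 8*y - 36

Identify coefficients: p = -8, q = 10, r = -2.
Plug into h(y) = y^3 - p y^2 - 4 r y + (4 p r - q^2):
  h(y) = y^3 - (-8) y^2 - 4*(-2) y + (4*(-8)*(-2) - (10)^2)
       = y^3 + (8) y^2 + (8) y + (-36).
Simplifying: h(y) = y^3 + 8*y^2 + 8*y - 36.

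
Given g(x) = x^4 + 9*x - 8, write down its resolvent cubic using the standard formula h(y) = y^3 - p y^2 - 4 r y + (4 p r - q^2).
h(y) = y^3 + 32*y - 81

Identify coefficients: p = 0, q = 9, r = -8.
Plug into h(y) = y^3 - p y^2 - 4 r y + (4 p r - q^2):
  h(y) = y^3 - (0) y^2 - 4*(-8) y + (4*(0)*(-8) - (9)^2)
       = y^3 + (0) y^2 + (32) y + (-81).
Simplifying: h(y) = y^3 + 32*y - 81.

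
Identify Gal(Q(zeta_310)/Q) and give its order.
|Gal(Q(zeta_310)/Q)| = phi(310) = 120; group ≅ (Z/310Z)^* ≅ Z/4Z × Z/30Z

The n-th cyclotomic polynomial Φ_310(x) is the minimal polynomial of zeta_310 over Q and has degree phi(310) = 120. So Q(zeta_310) is a degree-120 Galois extension with Galois group (Z/310Z)^*. By CRT, (Z/310Z)^* ≅ (Z/2Z)^* × (Z/5Z)^* × (Z/31Z)^*. Each prime-power unit group is (Z/2Z)^* ≅ trivial group (order 1); (Z/5Z)^* ≅ Z/4Z; (Z/31Z)^* ≅ Z/30Z. Hence Gal(Q(zeta_310)/Q) ≅ Z/4Z × Z/30Z.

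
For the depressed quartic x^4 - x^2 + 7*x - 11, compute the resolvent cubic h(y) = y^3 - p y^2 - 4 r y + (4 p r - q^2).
h(y) = y^3 + y^2 + 44*y - 5

Identify coefficients: p = -1, q = 7, r = -11.
Plug into h(y) = y^3 - p y^2 - 4 r y + (4 p r - q^2):
  h(y) = y^3 - (-1) y^2 - 4*(-11) y + (4*(-1)*(-11) - (7)^2)
       = y^3 + (1) y^2 + (44) y + (-5).
Simplifying: h(y) = y^3 + y^2 + 44*y - 5.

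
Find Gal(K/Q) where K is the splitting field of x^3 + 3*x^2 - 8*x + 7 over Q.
Gal(K/Q) = S_3 (symmetric group of order 6)

Compute the discriminant of x^3 + (3)*x^2 + (-8)*x + (7): Δ = -2479. Since Δ is not a rational square, the Galois group is not contained in A_3; it must be the full S_3 (irreducibility of the cubic rules out anything smaller).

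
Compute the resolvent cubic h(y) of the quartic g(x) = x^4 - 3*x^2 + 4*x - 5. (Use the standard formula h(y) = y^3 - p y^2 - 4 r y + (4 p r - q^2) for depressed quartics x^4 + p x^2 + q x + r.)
h(y) = y^3 + 3*y^2 + 20*y + 44

Identify coefficients: p = -3, q = 4, r = -5.
Plug into h(y) = y^3 - p y^2 - 4 r y + (4 p r - q^2):
  h(y) = y^3 - (-3) y^2 - 4*(-5) y + (4*(-3)*(-5) - (4)^2)
       = y^3 + (3) y^2 + (20) y + (44).
Simplifying: h(y) = y^3 + 3*y^2 + 20*y + 44.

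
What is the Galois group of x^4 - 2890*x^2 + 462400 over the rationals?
Gal(K/Q) = Z/2Z (cyclic of order 2)

f factors as (x^2 - 2720)(x^2 - 170), so the splitting field is K = Q(sqrt(2720), sqrt(170)). The squarefree part of 2720 is 170 and the squarefree part of 170 is also 170, so sqrt(2720) and sqrt(170) are both rational multiples of sqrt(170). Hence Q(sqrt(2720)) = Q(sqrt(170)) = Q(sqrt(170)), and the splitting field collapses to a single degree-2 extension with Galois group Z/2Z.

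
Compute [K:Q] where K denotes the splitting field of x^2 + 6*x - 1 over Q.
[K:Q] = 2

The discriminant of x^2 + (6)*x + (-1) is b^2 - 4c = 36 - (-4) = 40. Since 40 is not a perfect square in Q, the polynomial is irreducible over Q. Its two roots generate a degree-2 extension, so [K:Q] = 2.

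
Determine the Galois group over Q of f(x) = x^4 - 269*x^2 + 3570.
Gal(K/Q) = V_4 (Klein four-group, Z/2Z × Z/2Z)

f factors as (x^2 - 255)(x^2 - 14), so the splitting field is K = Q(sqrt(255), sqrt(14)). The elements 255, 14, 3570 are all non-squares in Q, so sqrt(255) and sqrt(14) generate independent quadratic extensions. Thus [K:Q] = 4 and Gal(K/Q) is generated by the two order-2 automorphisms sqrt(255) ↦ -sqrt(255) and sqrt(14) ↦ -sqrt(14), giving V_4.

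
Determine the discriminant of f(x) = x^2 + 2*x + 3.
Δ = -8

For a quadratic a x^2 + b x + c the discriminant is Δ = b^2 - 4ac = (2)^2 - 4*(1)*(3) = 4 - (12) = -8.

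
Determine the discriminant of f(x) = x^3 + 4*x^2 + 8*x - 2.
Δ = -1772

For x^3 + a x^2 + b x + c the discriminant is Δ = 18 a b c - 4 a^3 c + a^2 b^2 - 4 b^3 - 27 c^2.
Plug a = 4, b = 8, c = -2:
  18*(4)*(8)*(-2) - 4*(4)^3*(-2) + (4)^2*(8)^2 - 4*(8)^3 - 27*(-2)^2
  = -1152 + (512) + 1024 + (-2048) + (-108)
  = -1772.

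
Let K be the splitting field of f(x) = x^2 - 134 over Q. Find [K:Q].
[K:Q] = 2

The polynomial x^2 - 134 is irreducible over Q since 134 is not a perfect square. Its splitting field is Q(sqrt(134)), which has degree 2 over Q.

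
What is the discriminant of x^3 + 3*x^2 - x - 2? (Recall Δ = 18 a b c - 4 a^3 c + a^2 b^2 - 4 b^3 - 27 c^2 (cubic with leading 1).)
Δ = 229

For x^3 + a x^2 + b x + c the discriminant is Δ = 18 a b c - 4 a^3 c + a^2 b^2 - 4 b^3 - 27 c^2.
Plug a = 3, b = -1, c = -2:
  18*(3)*(-1)*(-2) - 4*(3)^3*(-2) + (3)^2*(-1)^2 - 4*(-1)^3 - 27*(-2)^2
  = 108 + (216) + 9 + (4) + (-108)
  = 229.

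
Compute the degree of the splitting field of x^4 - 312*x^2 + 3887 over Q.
[K:Q] = 4

f factors as (x^2 - 299)(x^2 - 13); the splitting field is K = Q(sqrt(299), sqrt(13)). Since 299, 13, and 3887 are all non-squares in Q, the three subfields Q(sqrt(299)), Q(sqrt(13)), Q(sqrt(3887)) are distinct degree-2 extensions, so [K:Q] = 4 (Klein four Galois group).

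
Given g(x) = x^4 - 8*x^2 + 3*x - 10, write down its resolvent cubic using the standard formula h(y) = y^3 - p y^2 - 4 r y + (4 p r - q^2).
h(y) = y^3 + 8*y^2 + 40*y + 311

Identify coefficients: p = -8, q = 3, r = -10.
Plug into h(y) = y^3 - p y^2 - 4 r y + (4 p r - q^2):
  h(y) = y^3 - (-8) y^2 - 4*(-10) y + (4*(-8)*(-10) - (3)^2)
       = y^3 + (8) y^2 + (40) y + (311).
Simplifying: h(y) = y^3 + 8*y^2 + 40*y + 311.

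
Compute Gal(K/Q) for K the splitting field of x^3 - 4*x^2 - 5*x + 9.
Gal(K/Q) = S_3 (symmetric group of order 6)

Compute the discriminant of x^3 + (-4)*x^2 + (-5)*x + (9): Δ = 4257. Since Δ is not a rational square, the Galois group is not contained in A_3; it must be the full S_3 (irreducibility of the cubic rules out anything smaller).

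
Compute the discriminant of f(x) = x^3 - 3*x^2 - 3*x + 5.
Δ = 864

For x^3 + a x^2 + b x + c the discriminant is Δ = 18 a b c - 4 a^3 c + a^2 b^2 - 4 b^3 - 27 c^2.
Plug a = -3, b = -3, c = 5:
  18*(-3)*(-3)*(5) - 4*(-3)^3*(5) + (-3)^2*(-3)^2 - 4*(-3)^3 - 27*(5)^2
  = 810 + (540) + 81 + (108) + (-675)
  = 864.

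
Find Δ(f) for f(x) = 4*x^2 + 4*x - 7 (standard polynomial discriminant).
Δ = 128

For a quadratic a x^2 + b x + c the discriminant is Δ = b^2 - 4ac = (4)^2 - 4*(4)*(-7) = 16 - (-112) = 128.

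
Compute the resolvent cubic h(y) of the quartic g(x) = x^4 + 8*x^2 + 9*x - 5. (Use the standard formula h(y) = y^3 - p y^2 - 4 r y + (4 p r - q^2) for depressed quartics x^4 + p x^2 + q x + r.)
h(y) = y^3 - 8*y^2 + 20*y - 241

Identify coefficients: p = 8, q = 9, r = -5.
Plug into h(y) = y^3 - p y^2 - 4 r y + (4 p r - q^2):
  h(y) = y^3 - (8) y^2 - 4*(-5) y + (4*(8)*(-5) - (9)^2)
       = y^3 + (-8) y^2 + (20) y + (-241).
Simplifying: h(y) = y^3 - 8*y^2 + 20*y - 241.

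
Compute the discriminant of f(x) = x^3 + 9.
Δ = -2187

For a depressed cubic x^3 + p x + q the discriminant is Δ = -4 p^3 - 27 q^2 = -4*(0)^3 - 27*(9)^2 = 0 - 2187 = -2187.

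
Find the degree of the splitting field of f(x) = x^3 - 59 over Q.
[K:Q] = 6

x^3 - 59 has one real root r = 59^(1/3) and two complex roots r*zeta_3, r*zeta_3^2 where zeta_3 = e^(2*pi*i/3). The splitting field is Q(r, zeta_3). [Q(r):Q] = 3 and [Q(zeta_3):Q] = 2 with gcd = 1, so [Q(r, zeta_3):Q] = 3 * 2 = 6.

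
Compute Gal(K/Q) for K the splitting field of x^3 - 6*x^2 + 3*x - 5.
Gal(K/Q) = S_3 (symmetric group of order 6)

Compute the discriminant of x^3 + (-6)*x^2 + (3)*x + (-5): Δ = -3159. Since Δ is not a rational square, the Galois group is not contained in A_3; it must be the full S_3 (irreducibility of the cubic rules out anything smaller).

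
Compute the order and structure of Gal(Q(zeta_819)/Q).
|Gal(Q(zeta_819)/Q)| = phi(819) = 432; group ≅ (Z/819Z)^* ≅ Z/6Z × Z/6Z × Z/12Z

The n-th cyclotomic polynomial Φ_819(x) is the minimal polynomial of zeta_819 over Q and has degree phi(819) = 432. So Q(zeta_819) is a degree-432 Galois extension with Galois group (Z/819Z)^*. By CRT, (Z/819Z)^* ≅ (Z/9Z)^* × (Z/7Z)^* × (Z/13Z)^*. Each prime-power unit group is (Z/9Z)^* ≅ Z/6Z; (Z/7Z)^* ≅ Z/6Z; (Z/13Z)^* ≅ Z/12Z. Hence Gal(Q(zeta_819)/Q) ≅ Z/6Z × Z/6Z × Z/12Z.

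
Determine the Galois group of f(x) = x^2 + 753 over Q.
Gal(K/Q) = Z/2Z (cyclic of order 2)

x^2 + 753 is irreducible over Q since -753 is not a rational square. The splitting field Q(sqrt(-753)) has degree 2 over Q, and its unique nontrivial automorphism is sqrt(-753) ↦ -sqrt(-753). Hence Gal(Q(sqrt(-753))/Q) = Z/2Z.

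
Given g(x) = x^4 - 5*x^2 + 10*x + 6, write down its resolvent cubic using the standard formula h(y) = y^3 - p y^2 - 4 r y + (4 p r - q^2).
h(y) = y^3 + 5*y^2 - 24*y - 220

Identify coefficients: p = -5, q = 10, r = 6.
Plug into h(y) = y^3 - p y^2 - 4 r y + (4 p r - q^2):
  h(y) = y^3 - (-5) y^2 - 4*(6) y + (4*(-5)*(6) - (10)^2)
       = y^3 + (5) y^2 + (-24) y + (-220).
Simplifying: h(y) = y^3 + 5*y^2 - 24*y - 220.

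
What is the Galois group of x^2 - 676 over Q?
Gal(K/Q) = trivial group (order 1)

x^2 - 676 factors as (x - 26)(x + 26) over Q, so its splitting field is Q itself and the Galois group is trivial.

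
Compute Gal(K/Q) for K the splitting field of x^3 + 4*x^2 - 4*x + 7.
Gal(K/Q) = S_3 (symmetric group of order 6)

Compute the discriminant of x^3 + (4)*x^2 + (-4)*x + (7): Δ = -4619. Since Δ is not a rational square, the Galois group is not contained in A_3; it must be the full S_3 (irreducibility of the cubic rules out anything smaller).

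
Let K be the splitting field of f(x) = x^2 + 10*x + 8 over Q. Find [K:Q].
[K:Q] = 2

The discriminant of x^2 + (10)*x + (8) is b^2 - 4c = 100 - (32) = 68. Since 68 is not a perfect square in Q, the polynomial is irreducible over Q. Its two roots generate a degree-2 extension, so [K:Q] = 2.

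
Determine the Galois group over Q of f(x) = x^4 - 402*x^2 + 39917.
Gal(K/Q) = V_4 (Klein four-group, Z/2Z × Z/2Z)

f factors as (x^2 - 179)(x^2 - 223), so the splitting field is K = Q(sqrt(179), sqrt(223)). The elements 179, 223, 39917 are all non-squares in Q, so sqrt(179) and sqrt(223) generate independent quadratic extensions. Thus [K:Q] = 4 and Gal(K/Q) is generated by the two order-2 automorphisms sqrt(179) ↦ -sqrt(179) and sqrt(223) ↦ -sqrt(223), giving V_4.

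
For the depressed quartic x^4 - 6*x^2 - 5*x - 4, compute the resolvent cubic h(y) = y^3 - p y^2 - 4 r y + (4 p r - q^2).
h(y) = y^3 + 6*y^2 + 16*y + 71

Identify coefficients: p = -6, q = -5, r = -4.
Plug into h(y) = y^3 - p y^2 - 4 r y + (4 p r - q^2):
  h(y) = y^3 - (-6) y^2 - 4*(-4) y + (4*(-6)*(-4) - (-5)^2)
       = y^3 + (6) y^2 + (16) y + (71).
Simplifying: h(y) = y^3 + 6*y^2 + 16*y + 71.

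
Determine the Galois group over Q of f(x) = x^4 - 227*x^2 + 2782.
Gal(K/Q) = V_4 (Klein four-group, Z/2Z × Z/2Z)

f factors as (x^2 - 13)(x^2 - 214), so the splitting field is K = Q(sqrt(13), sqrt(214)). The elements 13, 214, 2782 are all non-squares in Q, so sqrt(13) and sqrt(214) generate independent quadratic extensions. Thus [K:Q] = 4 and Gal(K/Q) is generated by the two order-2 automorphisms sqrt(13) ↦ -sqrt(13) and sqrt(214) ↦ -sqrt(214), giving V_4.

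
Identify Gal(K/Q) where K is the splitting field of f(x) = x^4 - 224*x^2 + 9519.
Gal(K/Q) = V_4 (Klein four-group, Z/2Z × Z/2Z)

f factors as (x^2 - 167)(x^2 - 57), so the splitting field is K = Q(sqrt(167), sqrt(57)). The elements 167, 57, 9519 are all non-squares in Q, so sqrt(167) and sqrt(57) generate independent quadratic extensions. Thus [K:Q] = 4 and Gal(K/Q) is generated by the two order-2 automorphisms sqrt(167) ↦ -sqrt(167) and sqrt(57) ↦ -sqrt(57), giving V_4.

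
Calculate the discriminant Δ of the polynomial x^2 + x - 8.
Δ = 33

For a quadratic a x^2 + b x + c the discriminant is Δ = b^2 - 4ac = (1)^2 - 4*(1)*(-8) = 1 - (-32) = 33.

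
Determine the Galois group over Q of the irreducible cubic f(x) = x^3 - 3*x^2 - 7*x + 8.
Gal(K/Q) = S_3 (symmetric group of order 6)

Compute the discriminant of x^3 + (-3)*x^2 + (-7)*x + (8): Δ = 3973. Since Δ is not a rational square, the Galois group is not contained in A_3; it must be the full S_3 (irreducibility of the cubic rules out anything smaller).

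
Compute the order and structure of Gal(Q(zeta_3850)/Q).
|Gal(Q(zeta_3850)/Q)| = phi(3850) = 1200; group ≅ (Z/3850Z)^* ≅ Z/6Z × Z/10Z × Z/20Z

The n-th cyclotomic polynomial Φ_3850(x) is the minimal polynomial of zeta_3850 over Q and has degree phi(3850) = 1200. So Q(zeta_3850) is a degree-1200 Galois extension with Galois group (Z/3850Z)^*. By CRT, (Z/3850Z)^* ≅ (Z/2Z)^* × (Z/25Z)^* × (Z/7Z)^* × (Z/11Z)^*. Each prime-power unit group is (Z/2Z)^* ≅ trivial group (order 1); (Z/25Z)^* ≅ Z/20Z; (Z/7Z)^* ≅ Z/6Z; (Z/11Z)^* ≅ Z/10Z. Hence Gal(Q(zeta_3850)/Q) ≅ Z/6Z × Z/10Z × Z/20Z.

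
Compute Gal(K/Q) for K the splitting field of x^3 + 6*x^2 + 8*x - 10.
Gal(K/Q) = S_3 (symmetric group of order 6)

Compute the discriminant of x^3 + (6)*x^2 + (8)*x + (-10): Δ = -2444. Since Δ is not a rational square, the Galois group is not contained in A_3; it must be the full S_3 (irreducibility of the cubic rules out anything smaller).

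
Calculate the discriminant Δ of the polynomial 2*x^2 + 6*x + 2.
Δ = 20

For a quadratic a x^2 + b x + c the discriminant is Δ = b^2 - 4ac = (6)^2 - 4*(2)*(2) = 36 - (16) = 20.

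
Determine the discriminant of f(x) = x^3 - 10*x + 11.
Δ = 733

For a depressed cubic x^3 + p x + q the discriminant is Δ = -4 p^3 - 27 q^2 = -4*(-10)^3 - 27*(11)^2 = 4000 - 3267 = 733.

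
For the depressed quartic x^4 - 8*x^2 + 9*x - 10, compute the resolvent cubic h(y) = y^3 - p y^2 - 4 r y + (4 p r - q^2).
h(y) = y^3 + 8*y^2 + 40*y + 239

Identify coefficients: p = -8, q = 9, r = -10.
Plug into h(y) = y^3 - p y^2 - 4 r y + (4 p r - q^2):
  h(y) = y^3 - (-8) y^2 - 4*(-10) y + (4*(-8)*(-10) - (9)^2)
       = y^3 + (8) y^2 + (40) y + (239).
Simplifying: h(y) = y^3 + 8*y^2 + 40*y + 239.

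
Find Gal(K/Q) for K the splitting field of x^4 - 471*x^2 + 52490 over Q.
Gal(K/Q) = V_4 (Klein four-group, Z/2Z × Z/2Z)

f factors as (x^2 - 181)(x^2 - 290), so the splitting field is K = Q(sqrt(181), sqrt(290)). The elements 181, 290, 52490 are all non-squares in Q, so sqrt(181) and sqrt(290) generate independent quadratic extensions. Thus [K:Q] = 4 and Gal(K/Q) is generated by the two order-2 automorphisms sqrt(181) ↦ -sqrt(181) and sqrt(290) ↦ -sqrt(290), giving V_4.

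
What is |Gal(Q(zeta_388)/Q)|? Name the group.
|Gal(Q(zeta_388)/Q)| = phi(388) = 192; group ≅ (Z/388Z)^* ≅ Z/2Z × Z/96Z

The n-th cyclotomic polynomial Φ_388(x) is the minimal polynomial of zeta_388 over Q and has degree phi(388) = 192. So Q(zeta_388) is a degree-192 Galois extension with Galois group (Z/388Z)^*. By CRT, (Z/388Z)^* ≅ (Z/4Z)^* × (Z/97Z)^*. Each prime-power unit group is (Z/4Z)^* ≅ Z/2Z; (Z/97Z)^* ≅ Z/96Z. Hence Gal(Q(zeta_388)/Q) ≅ Z/2Z × Z/96Z.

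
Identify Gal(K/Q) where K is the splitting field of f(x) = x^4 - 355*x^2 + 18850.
Gal(K/Q) = V_4 (Klein four-group, Z/2Z × Z/2Z)

f factors as (x^2 - 65)(x^2 - 290), so the splitting field is K = Q(sqrt(65), sqrt(290)). The elements 65, 290, 18850 are all non-squares in Q, so sqrt(65) and sqrt(290) generate independent quadratic extensions. Thus [K:Q] = 4 and Gal(K/Q) is generated by the two order-2 automorphisms sqrt(65) ↦ -sqrt(65) and sqrt(290) ↦ -sqrt(290), giving V_4.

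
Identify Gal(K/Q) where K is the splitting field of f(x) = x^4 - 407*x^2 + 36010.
Gal(K/Q) = V_4 (Klein four-group, Z/2Z × Z/2Z)

f factors as (x^2 - 130)(x^2 - 277), so the splitting field is K = Q(sqrt(130), sqrt(277)). The elements 130, 277, 36010 are all non-squares in Q, so sqrt(130) and sqrt(277) generate independent quadratic extensions. Thus [K:Q] = 4 and Gal(K/Q) is generated by the two order-2 automorphisms sqrt(130) ↦ -sqrt(130) and sqrt(277) ↦ -sqrt(277), giving V_4.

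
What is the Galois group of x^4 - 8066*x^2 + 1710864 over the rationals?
Gal(K/Q) = Z/2Z (cyclic of order 2)

f factors as (x^2 - 7848)(x^2 - 218), so the splitting field is K = Q(sqrt(7848), sqrt(218)). The squarefree part of 7848 is 218 and the squarefree part of 218 is also 218, so sqrt(7848) and sqrt(218) are both rational multiples of sqrt(218). Hence Q(sqrt(7848)) = Q(sqrt(218)) = Q(sqrt(218)), and the splitting field collapses to a single degree-2 extension with Galois group Z/2Z.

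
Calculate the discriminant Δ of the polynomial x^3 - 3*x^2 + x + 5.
Δ = -400

For x^3 + a x^2 + b x + c the discriminant is Δ = 18 a b c - 4 a^3 c + a^2 b^2 - 4 b^3 - 27 c^2.
Plug a = -3, b = 1, c = 5:
  18*(-3)*(1)*(5) - 4*(-3)^3*(5) + (-3)^2*(1)^2 - 4*(1)^3 - 27*(5)^2
  = -270 + (540) + 9 + (-4) + (-675)
  = -400.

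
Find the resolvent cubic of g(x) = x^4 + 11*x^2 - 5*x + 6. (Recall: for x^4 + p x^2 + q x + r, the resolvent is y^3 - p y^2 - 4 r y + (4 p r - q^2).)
h(y) = y^3 - 11*y^2 - 24*y + 239

Identify coefficients: p = 11, q = -5, r = 6.
Plug into h(y) = y^3 - p y^2 - 4 r y + (4 p r - q^2):
  h(y) = y^3 - (11) y^2 - 4*(6) y + (4*(11)*(6) - (-5)^2)
       = y^3 + (-11) y^2 + (-24) y + (239).
Simplifying: h(y) = y^3 - 11*y^2 - 24*y + 239.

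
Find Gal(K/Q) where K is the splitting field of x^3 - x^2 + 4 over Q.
Gal(K/Q) = S_3 (symmetric group of order 6)

Compute the discriminant of x^3 + (-1)*x^2 + (0)*x + (4): Δ = -416. Since Δ is not a rational square, the Galois group is not contained in A_3; it must be the full S_3 (irreducibility of the cubic rules out anything smaller).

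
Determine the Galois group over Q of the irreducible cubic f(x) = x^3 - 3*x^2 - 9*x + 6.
Gal(K/Q) = S_3 (symmetric group of order 6)

Compute the discriminant of x^3 + (-3)*x^2 + (-9)*x + (6): Δ = 6237. Since Δ is not a rational square, the Galois group is not contained in A_3; it must be the full S_3 (irreducibility of the cubic rules out anything smaller).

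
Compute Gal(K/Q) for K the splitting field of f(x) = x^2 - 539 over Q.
Gal(K/Q) = Z/2Z (cyclic of order 2)

x^2 - 539 is irreducible over Q since 539 is not a rational square. The splitting field Q(sqrt(539)) has degree 2 over Q, and its unique nontrivial automorphism is sqrt(539) ↦ -sqrt(539). Hence Gal(Q(sqrt(539))/Q) = Z/2Z.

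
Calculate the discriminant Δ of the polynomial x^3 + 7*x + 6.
Δ = -2344

For a depressed cubic x^3 + p x + q the discriminant is Δ = -4 p^3 - 27 q^2 = -4*(7)^3 - 27*(6)^2 = -1372 - 972 = -2344.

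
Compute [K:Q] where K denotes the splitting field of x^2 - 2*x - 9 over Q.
[K:Q] = 2

The discriminant of x^2 + (-2)*x + (-9) is b^2 - 4c = 4 - (-36) = 40. Since 40 is not a perfect square in Q, the polynomial is irreducible over Q. Its two roots generate a degree-2 extension, so [K:Q] = 2.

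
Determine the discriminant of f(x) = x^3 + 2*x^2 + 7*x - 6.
Δ = -3468

For x^3 + a x^2 + b x + c the discriminant is Δ = 18 a b c - 4 a^3 c + a^2 b^2 - 4 b^3 - 27 c^2.
Plug a = 2, b = 7, c = -6:
  18*(2)*(7)*(-6) - 4*(2)^3*(-6) + (2)^2*(7)^2 - 4*(7)^3 - 27*(-6)^2
  = -1512 + (192) + 196 + (-1372) + (-972)
  = -3468.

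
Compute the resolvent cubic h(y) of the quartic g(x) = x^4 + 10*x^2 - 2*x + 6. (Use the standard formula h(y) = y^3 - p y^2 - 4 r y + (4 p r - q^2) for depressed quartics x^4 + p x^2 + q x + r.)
h(y) = y^3 - 10*y^2 - 24*y + 236

Identify coefficients: p = 10, q = -2, r = 6.
Plug into h(y) = y^3 - p y^2 - 4 r y + (4 p r - q^2):
  h(y) = y^3 - (10) y^2 - 4*(6) y + (4*(10)*(6) - (-2)^2)
       = y^3 + (-10) y^2 + (-24) y + (236).
Simplifying: h(y) = y^3 - 10*y^2 - 24*y + 236.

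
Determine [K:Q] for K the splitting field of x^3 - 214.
[K:Q] = 6

x^3 - 214 has one real root r = 214^(1/3) and two complex roots r*zeta_3, r*zeta_3^2 where zeta_3 = e^(2*pi*i/3). The splitting field is Q(r, zeta_3). [Q(r):Q] = 3 and [Q(zeta_3):Q] = 2 with gcd = 1, so [Q(r, zeta_3):Q] = 3 * 2 = 6.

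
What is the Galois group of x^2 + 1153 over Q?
Gal(K/Q) = Z/2Z (cyclic of order 2)

x^2 + 1153 is irreducible over Q since -1153 is not a rational square. The splitting field Q(sqrt(-1153)) has degree 2 over Q, and its unique nontrivial automorphism is sqrt(-1153) ↦ -sqrt(-1153). Hence Gal(Q(sqrt(-1153))/Q) = Z/2Z.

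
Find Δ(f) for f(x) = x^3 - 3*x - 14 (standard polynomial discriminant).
Δ = -5184

For a depressed cubic x^3 + p x + q the discriminant is Δ = -4 p^3 - 27 q^2 = -4*(-3)^3 - 27*(-14)^2 = 108 - 5292 = -5184.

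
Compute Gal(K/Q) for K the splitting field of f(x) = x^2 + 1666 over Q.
Gal(K/Q) = Z/2Z (cyclic of order 2)

x^2 + 1666 is irreducible over Q since -1666 is not a rational square. The splitting field Q(sqrt(-1666)) has degree 2 over Q, and its unique nontrivial automorphism is sqrt(-1666) ↦ -sqrt(-1666). Hence Gal(Q(sqrt(-1666))/Q) = Z/2Z.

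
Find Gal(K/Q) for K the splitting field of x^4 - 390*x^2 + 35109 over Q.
Gal(K/Q) = V_4 (Klein four-group, Z/2Z × Z/2Z)

f factors as (x^2 - 249)(x^2 - 141), so the splitting field is K = Q(sqrt(249), sqrt(141)). The elements 249, 141, 35109 are all non-squares in Q, so sqrt(249) and sqrt(141) generate independent quadratic extensions. Thus [K:Q] = 4 and Gal(K/Q) is generated by the two order-2 automorphisms sqrt(249) ↦ -sqrt(249) and sqrt(141) ↦ -sqrt(141), giving V_4.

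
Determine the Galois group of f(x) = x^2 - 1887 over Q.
Gal(K/Q) = Z/2Z (cyclic of order 2)

x^2 - 1887 is irreducible over Q since 1887 is not a rational square. The splitting field Q(sqrt(1887)) has degree 2 over Q, and its unique nontrivial automorphism is sqrt(1887) ↦ -sqrt(1887). Hence Gal(Q(sqrt(1887))/Q) = Z/2Z.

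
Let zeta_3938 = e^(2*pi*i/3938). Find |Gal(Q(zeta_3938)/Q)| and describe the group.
|Gal(Q(zeta_3938)/Q)| = phi(3938) = 1780; group ≅ (Z/3938Z)^* ≅ Z/10Z × Z/178Z

The n-th cyclotomic polynomial Φ_3938(x) is the minimal polynomial of zeta_3938 over Q and has degree phi(3938) = 1780. So Q(zeta_3938) is a degree-1780 Galois extension with Galois group (Z/3938Z)^*. By CRT, (Z/3938Z)^* ≅ (Z/2Z)^* × (Z/11Z)^* × (Z/179Z)^*. Each prime-power unit group is (Z/2Z)^* ≅ trivial group (order 1); (Z/11Z)^* ≅ Z/10Z; (Z/179Z)^* ≅ Z/178Z. Hence Gal(Q(zeta_3938)/Q) ≅ Z/10Z × Z/178Z.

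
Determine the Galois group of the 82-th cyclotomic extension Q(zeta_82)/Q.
|Gal(Q(zeta_82)/Q)| = phi(82) = 40; group ≅ (Z/82Z)^* ≅ Z/40Z

The n-th cyclotomic polynomial Φ_82(x) is the minimal polynomial of zeta_82 over Q and has degree phi(82) = 40. So Q(zeta_82) is a degree-40 Galois extension with Galois group (Z/82Z)^*. By CRT, (Z/82Z)^* ≅ (Z/2Z)^* × (Z/41Z)^*. Each prime-power unit group is (Z/2Z)^* ≅ trivial group (order 1); (Z/41Z)^* ≅ Z/40Z. Hence Gal(Q(zeta_82)/Q) ≅ Z/40Z.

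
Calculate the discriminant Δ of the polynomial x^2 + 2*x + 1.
Δ = 0

For a quadratic a x^2 + b x + c the discriminant is Δ = b^2 - 4ac = (2)^2 - 4*(1)*(1) = 4 - (4) = 0.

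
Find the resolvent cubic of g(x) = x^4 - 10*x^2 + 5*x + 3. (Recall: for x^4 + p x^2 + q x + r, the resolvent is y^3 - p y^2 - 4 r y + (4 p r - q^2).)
h(y) = y^3 + 10*y^2 - 12*y - 145

Identify coefficients: p = -10, q = 5, r = 3.
Plug into h(y) = y^3 - p y^2 - 4 r y + (4 p r - q^2):
  h(y) = y^3 - (-10) y^2 - 4*(3) y + (4*(-10)*(3) - (5)^2)
       = y^3 + (10) y^2 + (-12) y + (-145).
Simplifying: h(y) = y^3 + 10*y^2 - 12*y - 145.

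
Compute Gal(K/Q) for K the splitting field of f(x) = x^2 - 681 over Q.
Gal(K/Q) = Z/2Z (cyclic of order 2)

x^2 - 681 is irreducible over Q since 681 is not a rational square. The splitting field Q(sqrt(681)) has degree 2 over Q, and its unique nontrivial automorphism is sqrt(681) ↦ -sqrt(681). Hence Gal(Q(sqrt(681))/Q) = Z/2Z.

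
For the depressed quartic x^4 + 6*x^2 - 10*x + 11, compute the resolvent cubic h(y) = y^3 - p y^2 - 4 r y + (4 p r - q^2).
h(y) = y^3 - 6*y^2 - 44*y + 164

Identify coefficients: p = 6, q = -10, r = 11.
Plug into h(y) = y^3 - p y^2 - 4 r y + (4 p r - q^2):
  h(y) = y^3 - (6) y^2 - 4*(11) y + (4*(6)*(11) - (-10)^2)
       = y^3 + (-6) y^2 + (-44) y + (164).
Simplifying: h(y) = y^3 - 6*y^2 - 44*y + 164.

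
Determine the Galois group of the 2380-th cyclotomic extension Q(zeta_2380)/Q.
|Gal(Q(zeta_2380)/Q)| = phi(2380) = 768; group ≅ (Z/2380Z)^* ≅ Z/2Z × Z/4Z × Z/6Z × Z/16Z

The n-th cyclotomic polynomial Φ_2380(x) is the minimal polynomial of zeta_2380 over Q and has degree phi(2380) = 768. So Q(zeta_2380) is a degree-768 Galois extension with Galois group (Z/2380Z)^*. By CRT, (Z/2380Z)^* ≅ (Z/4Z)^* × (Z/5Z)^* × (Z/7Z)^* × (Z/17Z)^*. Each prime-power unit group is (Z/4Z)^* ≅ Z/2Z; (Z/5Z)^* ≅ Z/4Z; (Z/7Z)^* ≅ Z/6Z; (Z/17Z)^* ≅ Z/16Z. Hence Gal(Q(zeta_2380)/Q) ≅ Z/2Z × Z/4Z × Z/6Z × Z/16Z.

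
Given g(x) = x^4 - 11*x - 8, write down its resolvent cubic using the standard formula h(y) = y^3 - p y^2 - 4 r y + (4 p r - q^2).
h(y) = y^3 + 32*y - 121

Identify coefficients: p = 0, q = -11, r = -8.
Plug into h(y) = y^3 - p y^2 - 4 r y + (4 p r - q^2):
  h(y) = y^3 - (0) y^2 - 4*(-8) y + (4*(0)*(-8) - (-11)^2)
       = y^3 + (0) y^2 + (32) y + (-121).
Simplifying: h(y) = y^3 + 32*y - 121.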